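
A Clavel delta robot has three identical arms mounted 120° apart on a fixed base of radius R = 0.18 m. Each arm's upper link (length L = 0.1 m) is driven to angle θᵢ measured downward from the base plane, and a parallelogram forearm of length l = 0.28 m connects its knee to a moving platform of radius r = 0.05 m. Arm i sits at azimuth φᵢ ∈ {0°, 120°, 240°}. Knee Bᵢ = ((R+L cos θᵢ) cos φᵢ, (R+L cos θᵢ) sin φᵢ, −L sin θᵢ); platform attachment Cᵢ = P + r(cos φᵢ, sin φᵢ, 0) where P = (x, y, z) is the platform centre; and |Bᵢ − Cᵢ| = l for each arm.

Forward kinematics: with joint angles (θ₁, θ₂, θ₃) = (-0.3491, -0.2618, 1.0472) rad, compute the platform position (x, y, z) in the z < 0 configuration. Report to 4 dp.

centre 1 = (0.2240·cos0.0°, 0.2240·sin0.0°, 0.0342) = (0.2240, 0.0000, 0.0342)
arm 2 at φ=120.0°: (R−r)+L cos θ2 = 0.2266;  centre 2 = (-0.1133, 0.1962, 0.0259)
arm 3 at φ=240.0°: (R−r)+L cos θ3 = 0.1800;  centre 3 = (-0.0900, -0.1559, -0.0866)
subtract pairs → two planes through P
plane₁₂: -0.6745x+0.3925y+-0.0166z = 0.0007
Cramer: x(z) = 0.0094-0.2190z;  y(z) = 0.0178-0.3339z
quadratic in z: (1.1595)z²+(0.0137)z+(-0.0309)=0, √Δ=0.3785 → z ∈ {-0.1691, 0.1573}; z = -0.1691 (taking z<0)
x = 0.0464, y = 0.0743

(0.0464, 0.0743, -0.1691)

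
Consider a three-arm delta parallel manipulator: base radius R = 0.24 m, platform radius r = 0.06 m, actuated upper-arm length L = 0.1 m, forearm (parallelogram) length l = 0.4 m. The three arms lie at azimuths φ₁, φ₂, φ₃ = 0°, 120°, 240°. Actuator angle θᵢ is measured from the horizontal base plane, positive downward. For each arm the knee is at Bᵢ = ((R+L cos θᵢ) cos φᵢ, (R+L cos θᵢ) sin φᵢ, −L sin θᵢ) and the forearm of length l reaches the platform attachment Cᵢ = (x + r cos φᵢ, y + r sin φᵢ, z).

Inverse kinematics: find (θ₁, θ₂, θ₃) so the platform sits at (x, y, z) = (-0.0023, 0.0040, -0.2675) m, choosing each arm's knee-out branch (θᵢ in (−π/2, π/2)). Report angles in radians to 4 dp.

θ₁ = -0.1745, θ₂ = -0.2607, θ₃ = -0.1743

φ1=0.0° → target in arm frame (-0.0023, 0.0040)
  e−x'=0.1823;  (l²−L²−(e−x')²−y'²−z²)/2L = 0.2260
  γ=atan2(-0.2675,0.1823)=-0.9726;  ψ=arccos(0.6981)=0.7981;  θ1=γ+ψ≈-0.1745
rotate P by −φ2: (0.0046, 0.0000, -0.2675)
  e−x'=0.1754;  (l²−L²−(e−x')²−y'²−z²)/2L = 0.2384
  √(A²+B²)=0.3199;  θ2 = -0.9905+0.7297 ≈ -0.2607
rotate P by −φ3: (-0.0023, -0.0040, -0.2675)
  A cos θ + B sin θ = C:  0.1823·cos θ + -0.2675·sin θ = 0.2259
  √(A²+B²)=0.3237;  θ3 = -0.9726+0.7982 ≈ -0.1743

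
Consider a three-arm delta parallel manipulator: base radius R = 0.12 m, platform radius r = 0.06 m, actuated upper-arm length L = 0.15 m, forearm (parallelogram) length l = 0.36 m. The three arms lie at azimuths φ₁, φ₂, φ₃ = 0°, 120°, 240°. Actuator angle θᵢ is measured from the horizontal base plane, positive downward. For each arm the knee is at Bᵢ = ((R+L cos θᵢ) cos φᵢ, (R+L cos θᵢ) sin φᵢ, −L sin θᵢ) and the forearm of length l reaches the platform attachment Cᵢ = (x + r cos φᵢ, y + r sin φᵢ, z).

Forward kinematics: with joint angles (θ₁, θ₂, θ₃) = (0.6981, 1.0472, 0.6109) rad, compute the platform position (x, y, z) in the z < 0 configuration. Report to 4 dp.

(0.0291, -0.0792, -0.4159)

φ1=0.0°: virtual centre (0.1749, 0.0000, -0.0964), radius l
centre 2 = (0.1350·cos120.0°, 0.1350·sin120.0°, -0.1299) = (-0.0675, 0.1169, -0.1299)
φ3=240.0°: virtual centre (-0.0914, -0.1584, -0.0860), radius l
eliminate P² terms by subtracting sphere 1 from 2 and 3
[-0.4848 0.2338 -0.0670]·P = -0.0048;  [-0.5327 -0.3167 0.0207]·P = 0.0010
det = 0.2781;  x = 0.0047+-0.0588z,  y = -0.0108+0.1645z
quadratic in z: (1.0305)z²+(0.2093)z+(-0.0912)=0, √Δ=0.6479 → z ∈ {-0.4159, 0.2128}; z = -0.4159 (taking z<0)
x = 0.0291, y = -0.0792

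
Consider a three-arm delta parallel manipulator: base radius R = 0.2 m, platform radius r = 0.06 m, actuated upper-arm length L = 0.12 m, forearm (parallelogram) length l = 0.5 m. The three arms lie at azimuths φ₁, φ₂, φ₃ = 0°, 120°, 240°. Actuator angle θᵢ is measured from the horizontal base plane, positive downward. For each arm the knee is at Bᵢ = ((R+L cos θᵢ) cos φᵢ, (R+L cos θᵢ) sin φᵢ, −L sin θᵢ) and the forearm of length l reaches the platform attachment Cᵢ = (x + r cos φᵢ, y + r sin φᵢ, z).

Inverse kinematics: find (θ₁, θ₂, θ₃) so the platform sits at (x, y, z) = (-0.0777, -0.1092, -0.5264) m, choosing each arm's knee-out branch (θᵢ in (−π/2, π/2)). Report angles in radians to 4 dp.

φ1=0.0° → target in arm frame (-0.0777, -0.1092)
  A=0.2177, B=-0.5264, C=(l²−L²−A²−y'²−z²)/(2L)=-0.4201
  √(A²+B²)=0.5696;  θ1 = -1.1787+2.4000 ≈ 1.2214
arm 2 (φ=120.0°): x'=-0.0557, y'=0.1219
  e−x'=0.1957;  (l²−L²−(e−x')²−y'²−z²)/2L = -0.3944
  θ2 = atan2(B,A) + arccos(C/0.5616) = 1.1346
rotate P by −φ3: (0.1334, -0.0127, -0.5264)
  e−x'=0.0066;  (l²−L²−(e−x')²−y'²−z²)/2L = -0.1738
  θ3 = atan2(B,A) + arccos(C/0.5264) = 0.3489

θ₁ = 1.2214, θ₂ = 1.1346, θ₃ = 0.3489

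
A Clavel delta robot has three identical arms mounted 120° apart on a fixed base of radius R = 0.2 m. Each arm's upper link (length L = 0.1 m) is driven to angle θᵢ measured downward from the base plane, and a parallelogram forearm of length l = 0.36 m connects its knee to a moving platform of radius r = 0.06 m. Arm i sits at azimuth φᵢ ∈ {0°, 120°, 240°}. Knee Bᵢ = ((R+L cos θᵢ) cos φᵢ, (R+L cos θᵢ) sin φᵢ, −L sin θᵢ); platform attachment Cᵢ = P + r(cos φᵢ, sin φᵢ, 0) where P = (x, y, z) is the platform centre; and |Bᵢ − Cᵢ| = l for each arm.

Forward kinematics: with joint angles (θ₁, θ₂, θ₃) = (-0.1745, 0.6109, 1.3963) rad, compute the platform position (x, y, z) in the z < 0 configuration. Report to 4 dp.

φ1=0.0°: virtual centre (0.2385, 0.0000, 0.0174), radius l
φ2=120.0°: virtual centre (-0.1110, 0.1922, -0.0574), radius l
centre 3 = (0.1574·cos240.0°, 0.1574·sin240.0°, -0.0985) = (-0.0787, -0.1363, -0.0985)
|centre ₂|²−|centre ₁|² = -0.0046;  |centre ₃|²−|centre ₁|² = -0.0227
[-0.6989 0.3844 -0.1494]·P = -0.0046;  [-0.6343 -0.2726 -0.2317]·P = -0.0227
det = 0.4343;  x = 0.0230+-0.2988z,  y = 0.0298+-0.1546z
sphere 1 gives Az²+Bz+C=0 with A=1.1132, B=0.0849, C=-0.0820;  B²−4AC=0.3723;  roots -0.3122, 0.2359;  negative root z = -0.3122
x = 0.1163, y = 0.0780

(0.1163, 0.0780, -0.3122)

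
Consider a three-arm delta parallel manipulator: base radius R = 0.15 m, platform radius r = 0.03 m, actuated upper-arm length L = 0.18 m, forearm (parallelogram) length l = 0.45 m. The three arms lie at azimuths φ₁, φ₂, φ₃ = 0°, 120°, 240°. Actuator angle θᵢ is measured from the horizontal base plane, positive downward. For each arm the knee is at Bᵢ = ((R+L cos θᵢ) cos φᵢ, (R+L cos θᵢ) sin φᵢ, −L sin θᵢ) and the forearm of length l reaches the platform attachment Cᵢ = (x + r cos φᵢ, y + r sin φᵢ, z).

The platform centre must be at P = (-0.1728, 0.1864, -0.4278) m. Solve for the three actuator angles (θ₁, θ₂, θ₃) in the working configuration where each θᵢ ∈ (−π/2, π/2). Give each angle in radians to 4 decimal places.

θ₁ = 1.3965, θ₂ = -0.0871, θ₃ = 1.1346

arm 1 (φ=0.0°): x'=-0.1728, y'=0.1864
  e−x'=0.2928;  (l²−L²−(e−x')²−y'²−z²)/2L = -0.3705
  γ=atan2(-0.4278,0.2928)=-0.9706;  ψ=arccos(-0.7147)=2.3671;  θ1=γ+ψ≈1.3965
φ2=120.0° → target in arm frame (0.2478, 0.0564)
  e−x'=-0.1278;  (l²−L²−(e−x')²−y'²−z²)/2L = -0.0901
  γ=atan2(-0.4278,-0.1278)=-1.8612;  ψ=arccos(-0.2018)=1.7740;  θ2=γ+ψ≈-0.0871
arm 3 (φ=240.0°): x'=-0.0750, y'=-0.2428
  A cos θ + B sin θ = C:  0.1950·cos θ + -0.4278·sin θ = -0.3053
  √(A²+B²)=0.4702;  θ3 = -1.1431+2.2777 ≈ 1.1346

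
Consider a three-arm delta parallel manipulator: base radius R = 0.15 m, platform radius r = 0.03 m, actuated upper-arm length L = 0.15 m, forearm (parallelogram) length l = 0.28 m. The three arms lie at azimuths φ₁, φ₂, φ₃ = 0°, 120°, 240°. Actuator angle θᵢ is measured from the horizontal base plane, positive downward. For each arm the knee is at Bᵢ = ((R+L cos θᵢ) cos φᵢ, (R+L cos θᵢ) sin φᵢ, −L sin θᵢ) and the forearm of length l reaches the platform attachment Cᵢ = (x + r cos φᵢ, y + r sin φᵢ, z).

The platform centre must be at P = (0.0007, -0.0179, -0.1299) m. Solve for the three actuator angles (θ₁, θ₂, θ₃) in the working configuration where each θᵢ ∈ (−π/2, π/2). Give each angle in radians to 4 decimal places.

arm 1 (φ=0.0°): x'=0.0007, y'=-0.0179
  A cos θ + B sin θ = C:  0.1193·cos θ + -0.1299·sin θ = 0.0816
  θ1 = atan2(B,A) + arccos(C/0.1764) = 0.2620
φ2=120.0° → target in arm frame (-0.0159, 0.0083)
  A=0.1359, B=-0.1299, C=(l²−L²−A²−y'²−z²)/(2L)=0.0683
  γ=atan2(-0.1299,0.1359)=-0.7630;  ψ=arccos(0.3636)=1.1987;  θ2=γ+ψ≈0.4357
arm 3 (φ=240.0°): x'=0.0152, y'=0.0096
  e−x'=0.1048;  (l²−L²−(e−x')²−y'²−z²)/2L = 0.0931
  γ=atan2(-0.1299,0.1048)=-0.8917;  ψ=arccos(0.5579)=0.9789;  θ3=γ+ψ≈0.0872

θ₁ = 0.2620, θ₂ = 0.4357, θ₃ = 0.0872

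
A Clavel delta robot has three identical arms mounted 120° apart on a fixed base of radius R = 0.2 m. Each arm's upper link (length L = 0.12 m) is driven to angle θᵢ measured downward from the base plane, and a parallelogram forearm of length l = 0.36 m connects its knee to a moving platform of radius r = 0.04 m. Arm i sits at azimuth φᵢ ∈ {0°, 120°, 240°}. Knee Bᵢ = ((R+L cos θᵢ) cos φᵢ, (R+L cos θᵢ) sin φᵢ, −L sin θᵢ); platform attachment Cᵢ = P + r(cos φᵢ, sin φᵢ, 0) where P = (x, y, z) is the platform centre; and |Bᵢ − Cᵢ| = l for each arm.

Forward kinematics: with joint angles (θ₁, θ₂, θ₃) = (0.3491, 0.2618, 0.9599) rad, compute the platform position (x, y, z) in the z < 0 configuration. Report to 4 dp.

φ1=0.0°: virtual centre (0.2728, 0.0000, -0.0410), radius l
S2 = (0.2759·cos120.0°, 0.2759·sin120.0°, -0.0311) = (-0.1380, 0.2389, -0.0311)
arm 3 at φ=240.0°: (R−r)+L cos θ3 = 0.2288;  S3 = (-0.1144, -0.1982, -0.0983)
eliminate P² terms by subtracting sphere 1 from 2 and 3
[-0.8214 0.4779 0.0200]·P = 0.0010;  [-0.7744 -0.3963 -0.1145]·P = -0.0141
Cramer: x(z) = 0.0091-0.0673z;  y(z) = 0.0177-0.1574z
quadratic in z: (1.0293)z²+(0.1120)z+(-0.0581)=0, √Δ=0.5016 → z ∈ {-0.2981, 0.1893}; z = -0.2981 (taking z<0)
x = 0.0291, y = 0.0647

(0.0291, 0.0647, -0.2981)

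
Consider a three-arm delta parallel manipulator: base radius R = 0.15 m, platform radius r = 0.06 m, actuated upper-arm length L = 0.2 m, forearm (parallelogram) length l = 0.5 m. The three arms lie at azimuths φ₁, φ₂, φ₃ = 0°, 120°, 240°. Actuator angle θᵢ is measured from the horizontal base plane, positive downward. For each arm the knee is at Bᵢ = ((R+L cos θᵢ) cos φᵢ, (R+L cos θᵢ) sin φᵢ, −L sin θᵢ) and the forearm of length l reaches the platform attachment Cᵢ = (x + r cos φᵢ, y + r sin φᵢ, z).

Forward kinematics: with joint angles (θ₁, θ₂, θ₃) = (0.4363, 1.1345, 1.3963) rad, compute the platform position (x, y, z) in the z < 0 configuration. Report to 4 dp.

arm 1 at φ=0.0°: (R−r)+L cos θ1 = 0.2713;  S1 = (0.2713, 0.0000, -0.0845)
arm 2 at φ=120.0°: (R−r)+L cos θ2 = 0.1745;  S2 = (-0.0873, 0.1511, -0.1813)
S3 = (0.1247·cos240.0°, 0.1247·sin240.0°, -0.1970) = (-0.0624, -0.1080, -0.1970)
subtract pairs → two planes through P
linear system: -0.7170x+0.3023y = -0.0174−-0.1935z; -0.6673x+-0.2160y = -0.0264−-0.2249z
det = 0.3566;  x = 0.0329+-0.3079z,  y = 0.0205+-0.0902z
sphere 1 gives Az²+Bz+C=0 with A=1.1029, B=0.3121, C=-0.1856;  B²−4AC=0.9163;  roots -0.5755, 0.2925;  negative root z = -0.5755
x = 0.2101, y = 0.0723

(0.2101, 0.0723, -0.5755)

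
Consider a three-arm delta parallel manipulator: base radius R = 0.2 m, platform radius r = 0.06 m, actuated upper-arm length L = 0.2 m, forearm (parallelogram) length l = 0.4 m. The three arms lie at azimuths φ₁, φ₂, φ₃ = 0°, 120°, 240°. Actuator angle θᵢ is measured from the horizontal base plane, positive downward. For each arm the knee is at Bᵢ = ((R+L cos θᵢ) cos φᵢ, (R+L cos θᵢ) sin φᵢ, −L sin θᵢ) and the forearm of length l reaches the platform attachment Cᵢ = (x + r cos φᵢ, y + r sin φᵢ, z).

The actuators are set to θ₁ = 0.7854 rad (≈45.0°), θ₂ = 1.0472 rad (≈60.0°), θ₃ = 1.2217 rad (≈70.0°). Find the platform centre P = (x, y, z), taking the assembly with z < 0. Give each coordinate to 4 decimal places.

(0.0691, 0.0324, -0.4789)

φ1=0.0°: virtual centre (0.2814, 0.0000, -0.1414), radius l
φ2=120.0°: virtual centre (-0.1200, 0.2078, -0.1732), radius l
arm 3 at φ=240.0°: (R−r)+L cos θ3 = 0.2084;  S3 = (-0.1042, -0.1805, -0.1879)
|S₂|²−|S₁|² = -0.0116;  |S₃|²−|S₁|² = -0.0204
[-0.8028 0.4157 -0.0636]·P = -0.0116;  [-0.7713 -0.3610 -0.0930]·P = -0.0204
det = 0.6104;  x = 0.0208+-0.1009z,  y = 0.0122+-0.0420z
quadratic in z: (1.0120)z²+(0.3344)z+(-0.0719)=0, √Δ=0.6348 → z ∈ {-0.4789, 0.1484}; z = -0.4789 (taking z<0)
x = 0.0691, y = 0.0324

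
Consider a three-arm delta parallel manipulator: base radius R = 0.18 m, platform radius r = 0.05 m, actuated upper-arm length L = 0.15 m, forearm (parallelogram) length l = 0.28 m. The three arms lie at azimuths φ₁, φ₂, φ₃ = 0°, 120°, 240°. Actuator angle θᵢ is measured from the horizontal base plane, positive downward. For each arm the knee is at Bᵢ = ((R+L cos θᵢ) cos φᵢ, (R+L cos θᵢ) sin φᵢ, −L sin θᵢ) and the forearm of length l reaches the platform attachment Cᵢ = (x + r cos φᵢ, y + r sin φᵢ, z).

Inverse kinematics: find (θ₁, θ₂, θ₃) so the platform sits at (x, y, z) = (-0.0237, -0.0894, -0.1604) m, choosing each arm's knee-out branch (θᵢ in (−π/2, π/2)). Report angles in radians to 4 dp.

θ₁ = 0.7857, θ₂ = 1.0471, θ₃ = -0.3488

rotate P by −φ1: (-0.0237, -0.0894, -0.1604)
  e−x'=0.1537;  (l²−L²−(e−x')²−y'²−z²)/2L = -0.0048
  θ1 = atan2(B,A) + arccos(C/0.2222) = 0.7857
φ2=120.0° → target in arm frame (-0.0656, 0.0652)
  A cos θ + B sin θ = C:  0.1956·cos θ + -0.1604·sin θ = -0.0411
  γ=atan2(-0.1604,0.1956)=-0.6869;  ψ=arccos(-0.1625)=1.7340;  θ2=γ+ψ≈1.0471
arm 3 (φ=240.0°): x'=0.0893, y'=0.0242
  e−x'=0.0407;  (l²−L²−(e−x')²−y'²−z²)/2L = 0.0931
  θ3 = atan2(B,A) + arccos(C/0.1655) = -0.3488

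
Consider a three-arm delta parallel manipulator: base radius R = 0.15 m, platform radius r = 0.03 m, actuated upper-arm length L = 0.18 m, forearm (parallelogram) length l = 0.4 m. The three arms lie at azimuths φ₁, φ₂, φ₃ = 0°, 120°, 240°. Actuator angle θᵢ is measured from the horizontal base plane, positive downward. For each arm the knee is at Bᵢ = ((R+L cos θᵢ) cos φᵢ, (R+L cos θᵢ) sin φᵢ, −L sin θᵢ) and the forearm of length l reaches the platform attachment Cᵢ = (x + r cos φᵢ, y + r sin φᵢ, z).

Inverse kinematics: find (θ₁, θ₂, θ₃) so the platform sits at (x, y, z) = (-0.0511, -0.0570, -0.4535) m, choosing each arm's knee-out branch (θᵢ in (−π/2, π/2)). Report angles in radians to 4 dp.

θ₁ = 1.0472, θ₂ = 0.9599, θ₃ = 0.6108

rotate P by −φ1: (-0.0511, -0.0570, -0.4535)
  A=0.1711, B=-0.4535, C=(l²−L²−A²−y'²−z²)/(2L)=-0.3072
  θ1 = atan2(B,A) + arccos(C/0.4847) = 1.0472
φ2=120.0° → target in arm frame (-0.0238, 0.0728)
  e−x'=0.1438;  (l²−L²−(e−x')²−y'²−z²)/2L = -0.2890
  √(A²+B²)=0.4758;  θ2 = -1.2637+2.2236 ≈ 0.9599
arm 3 (φ=240.0°): x'=0.0749, y'=-0.0158
  A=0.0451, B=-0.4535, C=(l²−L²−A²−y'²−z²)/(2L)=-0.2232
  γ=atan2(-0.4535,0.0451)=-1.4717;  ψ=arccos(-0.4897)=2.0825;  θ3=γ+ψ≈0.6108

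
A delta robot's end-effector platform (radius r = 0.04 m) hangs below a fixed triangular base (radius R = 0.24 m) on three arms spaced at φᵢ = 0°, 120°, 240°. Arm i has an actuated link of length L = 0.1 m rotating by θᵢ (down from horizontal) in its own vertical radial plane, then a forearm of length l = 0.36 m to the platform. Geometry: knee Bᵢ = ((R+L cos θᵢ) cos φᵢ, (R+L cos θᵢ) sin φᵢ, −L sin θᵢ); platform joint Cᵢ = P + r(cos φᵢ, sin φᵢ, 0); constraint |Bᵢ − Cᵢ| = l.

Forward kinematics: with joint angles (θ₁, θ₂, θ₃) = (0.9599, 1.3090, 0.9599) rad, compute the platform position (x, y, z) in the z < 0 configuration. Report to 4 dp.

φ1=0.0°: virtual centre (0.2574, 0.0000, -0.0819), radius l
O2 = (0.2259·cos120.0°, 0.2259·sin120.0°, -0.0966) = (-0.1129, 0.1956, -0.0966)
O3 = (0.2574·cos240.0°, 0.2574·sin240.0°, -0.0819) = (-0.1287, -0.2229, -0.0819)
subtract pairs → two planes through P
[-0.7406 0.3912 -0.0294]·P = -0.0126;  [-0.7721 -0.4458 0.0000]·P = 0.0000
Cramer: x(z) = 0.0089-0.0207z;  y(z) = -0.0154+0.0359z
quadratic in z: (1.0017)z²+(0.1730)z+(-0.0609)=0, √Δ=0.5234 → z ∈ {-0.3476, 0.1749}; z = -0.3476 (taking z<0)
x = 0.0161, y = -0.0278

(0.0161, -0.0278, -0.3476)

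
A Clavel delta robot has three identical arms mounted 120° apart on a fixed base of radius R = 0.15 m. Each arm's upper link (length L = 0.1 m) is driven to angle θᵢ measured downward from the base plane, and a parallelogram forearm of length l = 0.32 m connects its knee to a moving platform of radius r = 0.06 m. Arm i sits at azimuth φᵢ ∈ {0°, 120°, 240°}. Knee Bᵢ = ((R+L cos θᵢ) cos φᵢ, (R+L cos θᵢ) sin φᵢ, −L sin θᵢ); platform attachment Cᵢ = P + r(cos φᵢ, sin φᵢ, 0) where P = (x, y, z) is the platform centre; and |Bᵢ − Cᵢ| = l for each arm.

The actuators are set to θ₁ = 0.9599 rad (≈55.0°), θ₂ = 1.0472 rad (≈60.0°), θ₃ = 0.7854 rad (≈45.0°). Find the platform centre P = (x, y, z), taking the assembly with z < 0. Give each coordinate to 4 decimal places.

(-0.0053, -0.0290, -0.3616)

arm 1 at φ=0.0°: e+L cos θ1 = 0.1474;  centre 1 = (0.1474, 0.0000, -0.0819)
φ2=120.0°: virtual centre (-0.0700, 0.1212, -0.0866), radius l
centre 3 = (0.1607·cos240.0°, 0.1607·sin240.0°, -0.0707) = (-0.0804, -0.1392, -0.0707)
subtract pairs → two planes through P
linear system: -0.4347x+0.2425y = -0.0013−-0.0094z; -0.4554x+-0.2784y = 0.0024−0.0224z
det = 0.2314;  x = -0.0009+0.0122z,  y = -0.0071+0.0605z
sphere 1 gives Az²+Bz+C=0 with A=1.0038, B=0.1593, C=-0.0737;  B²−4AC=0.3211;  roots -0.3616, 0.2029;  negative root z = -0.3616
x = -0.0053, y = -0.0290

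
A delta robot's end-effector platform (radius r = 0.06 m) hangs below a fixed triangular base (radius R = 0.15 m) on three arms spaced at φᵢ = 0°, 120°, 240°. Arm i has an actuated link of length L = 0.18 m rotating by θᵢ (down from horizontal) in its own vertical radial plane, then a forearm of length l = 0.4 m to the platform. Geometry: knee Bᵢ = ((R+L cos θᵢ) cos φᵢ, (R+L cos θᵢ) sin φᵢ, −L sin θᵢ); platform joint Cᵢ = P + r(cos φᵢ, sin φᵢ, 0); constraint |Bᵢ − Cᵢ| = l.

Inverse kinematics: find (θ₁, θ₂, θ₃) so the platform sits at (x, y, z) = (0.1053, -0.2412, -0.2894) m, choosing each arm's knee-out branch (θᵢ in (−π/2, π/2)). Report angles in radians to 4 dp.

arm 1 (φ=0.0°): x'=0.1053, y'=-0.2412
  A cos θ + B sin θ = C:  -0.0153·cos θ + -0.2894·sin θ = -0.0405
  θ1 = atan2(B,A) + arccos(C/0.2898) = 0.0872
arm 2 (φ=120.0°): x'=-0.2615, y'=0.0294
  A=0.3515, B=-0.2894, C=(l²−L²−A²−y'²−z²)/(2L)=-0.2239
  θ2 = atan2(B,A) + arccos(C/0.4553) = 1.3960
rotate P by −φ3: (0.1562, 0.2118, -0.2894)
  A cos θ + B sin θ = C:  -0.0662·cos θ + -0.2894·sin θ = -0.0150
  θ3 = atan2(B,A) + arccos(C/0.2969) = -0.1745

θ₁ = 0.0872, θ₂ = 1.3960, θ₃ = -0.1745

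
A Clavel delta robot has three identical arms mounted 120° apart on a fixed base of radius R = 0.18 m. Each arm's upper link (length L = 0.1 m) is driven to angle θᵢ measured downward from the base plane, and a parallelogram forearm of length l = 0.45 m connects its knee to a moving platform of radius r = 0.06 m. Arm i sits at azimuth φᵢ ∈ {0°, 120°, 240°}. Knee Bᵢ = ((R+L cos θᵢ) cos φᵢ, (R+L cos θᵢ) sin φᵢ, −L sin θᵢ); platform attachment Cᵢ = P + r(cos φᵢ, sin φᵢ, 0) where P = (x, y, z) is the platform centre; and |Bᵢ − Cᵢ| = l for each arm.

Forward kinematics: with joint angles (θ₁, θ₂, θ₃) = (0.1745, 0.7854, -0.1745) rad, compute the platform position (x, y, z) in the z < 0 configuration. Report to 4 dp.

arm 1 at φ=0.0°: ρ1 = 0.2185;  S1 = (0.2185, 0.0000, -0.0174)
arm 2 at φ=120.0°: ρ2 = 0.1907;  S2 = (-0.0954, 0.1652, -0.0707)
φ3=240.0°: virtual centre (-0.1092, -0.1892, 0.0174), radius l
|S₂|²−|S₁|² = -0.0067;  |S₃|²−|S₁|² = 0.0000
[-0.6277 0.3303 -0.1067]·P = -0.0067;  [-0.6554 -0.3784 0.0694]·P = 0.0000
Cramer: x(z) = 0.0056-0.0384z;  y(z) = -0.0096+0.2500z
into |P−S₁|² = l²: 1.0640z² + 0.0463z + -0.1568 = 0;  Δ = 0.6693;  z = -0.4062 or 0.3627 → z<0 root = -0.4062
x = 0.0212, y = -0.1112

(0.0212, -0.1112, -0.4062)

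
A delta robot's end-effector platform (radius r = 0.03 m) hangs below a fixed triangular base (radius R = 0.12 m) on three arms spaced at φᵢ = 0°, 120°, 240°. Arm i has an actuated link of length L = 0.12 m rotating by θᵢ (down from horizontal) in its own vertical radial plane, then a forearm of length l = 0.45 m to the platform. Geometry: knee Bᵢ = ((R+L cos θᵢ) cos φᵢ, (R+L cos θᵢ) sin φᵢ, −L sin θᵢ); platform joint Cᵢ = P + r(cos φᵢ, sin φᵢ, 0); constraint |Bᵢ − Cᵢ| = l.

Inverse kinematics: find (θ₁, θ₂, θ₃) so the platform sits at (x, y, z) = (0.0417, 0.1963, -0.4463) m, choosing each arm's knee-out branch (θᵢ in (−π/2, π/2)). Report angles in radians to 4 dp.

θ₁ = 0.6110, θ₂ = 0.1748, θ₃ = 1.3966

arm 1 (φ=0.0°): x'=0.0417, y'=0.1963
  e−x'=0.0483;  (l²−L²−(e−x')²−y'²−z²)/2L = -0.2165
  γ=atan2(-0.4463,0.0483)=-1.4630;  ψ=arccos(-0.4822)=2.0740;  θ1=γ+ψ≈0.6110
φ2=120.0° → target in arm frame (0.1492, -0.1343)
  A cos θ + B sin θ = C:  -0.0592·cos θ + -0.4463·sin θ = -0.1359
  √(A²+B²)=0.4502;  θ2 = -1.7026+1.8774 ≈ 0.1748
rotate P by −φ3: (-0.1909, -0.0620, -0.4463)
  A=0.2809, B=-0.4463, C=(l²−L²−A²−y'²−z²)/(2L)=-0.3909
  θ3 = atan2(B,A) + arccos(C/0.5273) = 1.3966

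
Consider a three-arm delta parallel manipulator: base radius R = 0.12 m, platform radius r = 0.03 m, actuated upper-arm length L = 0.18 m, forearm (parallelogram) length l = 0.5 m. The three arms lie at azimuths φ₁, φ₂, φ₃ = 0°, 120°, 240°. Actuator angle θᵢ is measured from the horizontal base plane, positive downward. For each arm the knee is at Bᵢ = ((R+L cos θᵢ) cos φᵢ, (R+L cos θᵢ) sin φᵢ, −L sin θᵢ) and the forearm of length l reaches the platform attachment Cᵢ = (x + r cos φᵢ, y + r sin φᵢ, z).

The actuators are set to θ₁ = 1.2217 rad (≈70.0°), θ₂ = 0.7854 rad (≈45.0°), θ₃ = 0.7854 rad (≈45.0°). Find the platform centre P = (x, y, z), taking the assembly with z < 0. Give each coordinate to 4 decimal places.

arm 1 at φ=0.0°: (R−r)+L cos θ1 = 0.1516;  O1 = (0.1516, 0.0000, -0.1691)
φ2=120.0°: virtual centre (-0.1086, 0.1882, -0.1273), radius l
arm 3 at φ=240.0°: (R−r)+L cos θ3 = 0.2173;  O3 = (-0.1086, -0.1882, -0.1273)
subtract pairs → two planes through P
plane₁₂: -0.5204x+0.3763y+0.0837z = 0.0118
det = 0.3917;  x = -0.0227+0.1609z,  y = 0.0000+0.0000z
quadratic in z: (1.0259)z²+(0.2822)z+(-0.1910)=0, √Δ=0.9292 → z ∈ {-0.5904, 0.3153}; z = -0.5904 (taking z<0)
x = -0.1177, y = 0.0000

(-0.1177, 0.0000, -0.5904)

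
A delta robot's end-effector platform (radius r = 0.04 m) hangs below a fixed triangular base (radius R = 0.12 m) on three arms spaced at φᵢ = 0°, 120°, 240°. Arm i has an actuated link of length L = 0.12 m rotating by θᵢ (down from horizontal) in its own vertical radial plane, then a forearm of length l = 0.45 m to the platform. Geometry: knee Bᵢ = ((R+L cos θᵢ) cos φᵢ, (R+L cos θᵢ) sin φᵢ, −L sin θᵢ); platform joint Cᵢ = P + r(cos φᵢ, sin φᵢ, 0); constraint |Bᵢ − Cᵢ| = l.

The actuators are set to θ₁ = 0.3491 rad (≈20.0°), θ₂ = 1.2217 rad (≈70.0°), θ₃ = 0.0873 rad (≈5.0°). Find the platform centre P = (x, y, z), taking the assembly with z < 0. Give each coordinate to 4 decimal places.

arm 1 at φ=0.0°: e+L cos θ1 = 0.1928;  centre 1 = (0.1928, 0.0000, -0.0410)
arm 2 at φ=120.0°: e+L cos θ2 = 0.1210;  centre 2 = (-0.0605, 0.1048, -0.1128)
φ3=240.0°: virtual centre (-0.0998, -0.1728, -0.0105), radius l
|centre ₂|²−|centre ₁|² = -0.0115;  |centre ₃|²−|centre ₁|² = 0.0011
linear system: -0.5066x+0.2097y = -0.0115−-0.1434z; -0.5851x+-0.3456y = 0.0011−0.0612z
Cramer: x(z) = 0.0126-0.1234z;  y(z) = -0.0244+0.3859z
sphere 1 gives Az²+Bz+C=0 with A=1.1642, B=0.1077, C=-0.1677;  B²−4AC=0.7927;  roots -0.4287, 0.3361;  negative root z = -0.4287
x = 0.0655, y = -0.1898

(0.0655, -0.1898, -0.4287)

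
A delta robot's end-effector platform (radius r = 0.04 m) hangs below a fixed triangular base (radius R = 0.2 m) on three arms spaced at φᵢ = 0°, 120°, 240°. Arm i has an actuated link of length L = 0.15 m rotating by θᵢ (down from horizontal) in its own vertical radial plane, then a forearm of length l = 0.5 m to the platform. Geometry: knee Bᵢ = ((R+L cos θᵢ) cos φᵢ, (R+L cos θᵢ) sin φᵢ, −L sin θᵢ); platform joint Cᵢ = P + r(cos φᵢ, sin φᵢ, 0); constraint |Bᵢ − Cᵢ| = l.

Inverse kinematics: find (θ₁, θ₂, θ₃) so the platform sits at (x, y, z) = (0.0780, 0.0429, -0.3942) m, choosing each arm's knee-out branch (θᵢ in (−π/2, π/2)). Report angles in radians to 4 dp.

θ₁ = -0.3489, θ₂ = 0.0879, θ₃ = 0.4364

φ1=0.0° → target in arm frame (0.0780, 0.0429)
  A=0.0820, B=-0.3942, C=(l²−L²−A²−y'²−z²)/(2L)=0.2118
  √(A²+B²)=0.4026;  θ1 = -1.3657+1.0169 ≈ -0.3489
arm 2 (φ=120.0°): x'=-0.0018, y'=-0.0890
  A cos θ + B sin θ = C:  0.1618·cos θ + -0.3942·sin θ = 0.1266
  γ=atan2(-0.3942,0.1618)=-1.1812;  ψ=arccos(0.2972)=1.2691;  θ2=γ+ψ≈0.0879
φ3=240.0° → target in arm frame (-0.0762, 0.0461)
  A cos θ + B sin θ = C:  0.2362·cos θ + -0.3942·sin θ = 0.0474
  γ=atan2(-0.3942,0.2362)=-1.0311;  ψ=arccos(0.1031)=1.4675;  θ3=γ+ψ≈0.4364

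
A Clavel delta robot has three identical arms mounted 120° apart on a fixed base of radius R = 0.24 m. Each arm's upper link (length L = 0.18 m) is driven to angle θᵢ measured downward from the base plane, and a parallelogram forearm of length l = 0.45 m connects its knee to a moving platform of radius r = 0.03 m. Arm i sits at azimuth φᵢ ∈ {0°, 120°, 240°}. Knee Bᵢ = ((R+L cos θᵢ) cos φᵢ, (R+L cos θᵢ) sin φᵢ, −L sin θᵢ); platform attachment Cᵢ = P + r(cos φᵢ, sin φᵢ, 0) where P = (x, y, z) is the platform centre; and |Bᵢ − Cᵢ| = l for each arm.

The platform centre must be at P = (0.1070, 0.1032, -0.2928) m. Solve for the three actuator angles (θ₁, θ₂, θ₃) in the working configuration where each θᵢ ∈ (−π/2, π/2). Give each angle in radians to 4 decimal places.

θ₁ = -0.2619, θ₂ = 0.2621, θ₃ = 1.1344

φ1=0.0° → target in arm frame (0.1070, 0.1032)
  e−x'=0.1030;  (l²−L²−(e−x')²−y'²−z²)/2L = 0.1753
  θ1 = atan2(B,A) + arccos(C/0.3104) = -0.2619
rotate P by −φ2: (0.0359, -0.1443, -0.2928)
  A=0.1741, B=-0.2928, C=(l²−L²−A²−y'²−z²)/(2L)=0.0923
  θ2 = atan2(B,A) + arccos(C/0.3407) = 0.2621
φ3=240.0° → target in arm frame (-0.1429, 0.0411)
  e−x'=0.3529;  (l²−L²−(e−x')²−y'²−z²)/2L = -0.1162
  θ3 = atan2(B,A) + arccos(C/0.4585) = 1.1344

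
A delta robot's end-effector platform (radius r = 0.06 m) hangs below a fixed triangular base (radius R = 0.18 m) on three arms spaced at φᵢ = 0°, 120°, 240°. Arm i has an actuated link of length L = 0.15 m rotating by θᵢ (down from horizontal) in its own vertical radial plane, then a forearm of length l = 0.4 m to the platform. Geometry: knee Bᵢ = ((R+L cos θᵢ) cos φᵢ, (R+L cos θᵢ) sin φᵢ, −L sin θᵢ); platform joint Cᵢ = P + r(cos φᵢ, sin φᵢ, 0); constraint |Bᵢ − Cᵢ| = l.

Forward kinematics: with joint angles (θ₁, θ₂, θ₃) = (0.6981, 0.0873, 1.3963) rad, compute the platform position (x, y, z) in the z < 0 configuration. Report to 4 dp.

(0.0211, 0.1864, -0.3785)

arm 1 at φ=0.0°: ρ1 = 0.2349;  centre 1 = (0.2349, 0.0000, -0.0964)
centre 2 = (0.2694·cos120.0°, 0.2694·sin120.0°, -0.0131) = (-0.1347, 0.2333, -0.0131)
φ3=240.0°: virtual centre (-0.0730, -0.1265, -0.1477), radius l
subtract pairs → two planes through P
[-0.7392 0.4667 0.1667]·P = 0.0083;  [-0.6159 -0.2530 -0.1026]·P = -0.0213
det = 0.4744;  x = 0.0166+-0.0121z,  y = 0.0440+-0.3763z
into |P−centre ₁|² = l²: 1.1417z² + 0.1650z + -0.1011 = 0;  Δ = 0.4889;  z = -0.3785 or 0.2340 → z<0 root = -0.3785
x = 0.0211, y = 0.1864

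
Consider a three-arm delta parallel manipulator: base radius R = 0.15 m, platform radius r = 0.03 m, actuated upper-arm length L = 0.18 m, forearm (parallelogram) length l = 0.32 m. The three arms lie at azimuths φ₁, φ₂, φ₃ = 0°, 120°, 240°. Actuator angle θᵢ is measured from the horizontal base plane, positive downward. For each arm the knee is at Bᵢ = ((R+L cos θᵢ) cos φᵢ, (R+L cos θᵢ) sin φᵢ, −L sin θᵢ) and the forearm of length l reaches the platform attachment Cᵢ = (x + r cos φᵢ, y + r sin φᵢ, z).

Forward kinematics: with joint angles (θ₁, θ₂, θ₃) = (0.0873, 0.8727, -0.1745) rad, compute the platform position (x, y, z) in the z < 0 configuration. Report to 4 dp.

(0.0285, -0.0790, -0.1667)

centre 1 = (0.2993·cos0.0°, 0.2993·sin0.0°, -0.0157) = (0.2993, 0.0000, -0.0157)
φ2=120.0°: virtual centre (-0.1178, 0.2041, -0.1379), radius l
arm 3 at φ=240.0°: ρ3 = 0.2973;  centre 3 = (-0.1486, -0.2574, 0.0313)
|centre ₂|²−|centre ₁|² = -0.0153;  |centre ₃|²−|centre ₁|² = -0.0005
[-0.8343 0.4082 -0.2444]·P = -0.0153;  [-0.8959 -0.5149 0.0939]·P = -0.0005
det = 0.7953;  x = 0.0101+-0.1100z,  y = -0.0167+0.3738z
sphere 1 gives Az²+Bz+C=0 with A=1.1518, B=0.0825, C=-0.0183;  B²−4AC=0.0909;  roots -0.1667, 0.0950;  negative root z = -0.1667
x = 0.0285, y = -0.0790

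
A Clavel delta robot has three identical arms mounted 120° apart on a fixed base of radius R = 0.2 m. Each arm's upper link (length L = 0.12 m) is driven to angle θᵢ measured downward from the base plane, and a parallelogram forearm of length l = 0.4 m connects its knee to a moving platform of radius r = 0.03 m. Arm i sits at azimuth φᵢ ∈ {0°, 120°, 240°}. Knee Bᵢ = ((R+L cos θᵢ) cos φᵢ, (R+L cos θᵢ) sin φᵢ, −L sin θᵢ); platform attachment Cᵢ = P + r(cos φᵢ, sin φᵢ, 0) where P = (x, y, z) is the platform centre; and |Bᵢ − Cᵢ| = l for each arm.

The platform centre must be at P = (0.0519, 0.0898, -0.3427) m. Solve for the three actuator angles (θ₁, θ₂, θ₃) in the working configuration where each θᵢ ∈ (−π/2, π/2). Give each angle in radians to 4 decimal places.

θ₁ = 0.2612, θ₂ = 0.2617, θ₃ = 1.1343

rotate P by −φ1: (0.0519, 0.0898, -0.3427)
  e−x'=0.1181;  (l²−L²−(e−x')²−y'²−z²)/2L = 0.0256
  √(A²+B²)=0.3625;  θ1 = -1.2389+1.5001 ≈ 0.2612
rotate P by −φ2: (0.0518, -0.0898, -0.3427)
  e−x'=0.1182;  (l²−L²−(e−x')²−y'²−z²)/2L = 0.0255
  √(A²+B²)=0.3625;  θ2 = -1.2387+1.5004 ≈ 0.2617
rotate P by −φ3: (-0.1037, 0.0000, -0.3427)
  e−x'=0.2737;  (l²−L²−(e−x')²−y'²−z²)/2L = -0.1949
  γ=atan2(-0.3427,0.2737)=-0.8968;  ψ=arccos(-0.4443)=2.0312;  θ3=γ+ψ≈1.1343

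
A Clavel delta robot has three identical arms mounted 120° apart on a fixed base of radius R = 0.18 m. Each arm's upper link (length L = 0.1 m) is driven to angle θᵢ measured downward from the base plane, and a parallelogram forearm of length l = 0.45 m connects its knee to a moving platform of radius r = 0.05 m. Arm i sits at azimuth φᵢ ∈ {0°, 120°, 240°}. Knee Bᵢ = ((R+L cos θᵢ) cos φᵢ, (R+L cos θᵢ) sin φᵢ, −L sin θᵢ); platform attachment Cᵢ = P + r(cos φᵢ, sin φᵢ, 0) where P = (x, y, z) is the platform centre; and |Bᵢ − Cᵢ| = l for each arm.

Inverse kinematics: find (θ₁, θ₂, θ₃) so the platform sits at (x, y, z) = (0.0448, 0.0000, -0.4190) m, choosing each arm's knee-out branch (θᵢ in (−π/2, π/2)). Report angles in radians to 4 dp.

θ₁ = 0.0872, θ₂ = 0.4363, θ₃ = 0.4363

rotate P by −φ1: (0.0448, 0.0000, -0.4190)
  A cos θ + B sin θ = C:  0.0852·cos θ + -0.4190·sin θ = 0.0484
  θ1 = atan2(B,A) + arccos(C/0.4276) = 0.0872
φ2=120.0° → target in arm frame (-0.0224, -0.0388)
  e−x'=0.1524;  (l²−L²−(e−x')²−y'²−z²)/2L = -0.0390
  √(A²+B²)=0.4459;  θ2 = -1.2219+1.6583 ≈ 0.4363
arm 3 (φ=240.0°): x'=-0.0224, y'=0.0388
  A cos θ + B sin θ = C:  0.1524·cos θ + -0.4190·sin θ = -0.0390
  γ=atan2(-0.4190,0.1524)=-1.2219;  ψ=arccos(-0.0874)=1.6583;  θ3=γ+ψ≈0.4363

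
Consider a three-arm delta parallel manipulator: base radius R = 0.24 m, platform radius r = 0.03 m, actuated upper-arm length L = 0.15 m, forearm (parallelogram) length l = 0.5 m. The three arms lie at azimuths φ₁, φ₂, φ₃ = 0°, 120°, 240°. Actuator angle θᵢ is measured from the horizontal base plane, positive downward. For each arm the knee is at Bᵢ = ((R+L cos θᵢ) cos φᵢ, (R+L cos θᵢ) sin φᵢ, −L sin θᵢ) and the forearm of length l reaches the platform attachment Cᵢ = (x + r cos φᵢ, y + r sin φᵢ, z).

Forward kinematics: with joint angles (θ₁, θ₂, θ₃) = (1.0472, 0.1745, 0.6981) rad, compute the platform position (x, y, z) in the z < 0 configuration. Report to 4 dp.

(-0.0921, 0.0629, -0.4521)

arm 1 at φ=0.0°: ρ1 = 0.2850;  O1 = (0.2850, 0.0000, -0.1299)
arm 2 at φ=120.0°: ρ2 = 0.3577;  O2 = (-0.1789, 0.3098, -0.0260)
O3 = (0.3249·cos240.0°, 0.3249·sin240.0°, -0.0964) = (-0.1625, -0.2814, -0.0964)
|O₂|²−|O₁|² = 0.0305;  |O₃|²−|O₁|² = 0.0168
plane₁₂: -0.9277x+0.6196y+0.2077z = 0.0305
Cramer: x(z) = -0.0256+0.1471z;  y(z) = 0.0109-0.1150z
into |P−O₁|² = l²: 1.0349z² + 0.1659z + -0.1365 = 0;  Δ = 0.5927;  z = -0.4521 or 0.2918 → z<0 root = -0.4521
x = -0.0921, y = 0.0629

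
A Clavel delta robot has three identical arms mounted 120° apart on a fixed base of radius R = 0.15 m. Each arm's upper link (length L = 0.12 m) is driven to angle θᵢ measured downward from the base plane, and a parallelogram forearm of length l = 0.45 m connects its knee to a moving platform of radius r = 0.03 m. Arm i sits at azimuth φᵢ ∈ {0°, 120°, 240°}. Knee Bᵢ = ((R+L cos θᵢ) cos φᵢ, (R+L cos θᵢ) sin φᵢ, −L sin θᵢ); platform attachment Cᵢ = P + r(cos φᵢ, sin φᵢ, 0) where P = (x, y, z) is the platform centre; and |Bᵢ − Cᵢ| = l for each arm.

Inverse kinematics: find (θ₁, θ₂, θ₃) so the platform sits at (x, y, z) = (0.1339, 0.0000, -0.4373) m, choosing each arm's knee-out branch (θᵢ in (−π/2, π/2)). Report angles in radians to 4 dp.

arm 1 (φ=0.0°): x'=0.1339, y'=0.0000
  A=-0.0139, B=-0.4373, C=(l²−L²−A²−y'²−z²)/(2L)=-0.0139
  θ1 = atan2(B,A) + arccos(C/0.4375) = -0.0001
φ2=120.0° → target in arm frame (-0.0669, -0.1160)
  A=0.1869, B=-0.4373, C=(l²−L²−A²−y'²−z²)/(2L)=-0.2147
  √(A²+B²)=0.4756;  θ2 = -1.1668+2.0392 ≈ 0.8724
arm 3 (φ=240.0°): x'=-0.0670, y'=0.1160
  A cos θ + B sin θ = C:  0.1870·cos θ + -0.4373·sin θ = -0.2147
  γ=atan2(-0.4373,0.1870)=-1.1668;  ψ=arccos(-0.4514)=2.0392;  θ3=γ+ψ≈0.8724

θ₁ = -0.0001, θ₂ = 0.8724, θ₃ = 0.8724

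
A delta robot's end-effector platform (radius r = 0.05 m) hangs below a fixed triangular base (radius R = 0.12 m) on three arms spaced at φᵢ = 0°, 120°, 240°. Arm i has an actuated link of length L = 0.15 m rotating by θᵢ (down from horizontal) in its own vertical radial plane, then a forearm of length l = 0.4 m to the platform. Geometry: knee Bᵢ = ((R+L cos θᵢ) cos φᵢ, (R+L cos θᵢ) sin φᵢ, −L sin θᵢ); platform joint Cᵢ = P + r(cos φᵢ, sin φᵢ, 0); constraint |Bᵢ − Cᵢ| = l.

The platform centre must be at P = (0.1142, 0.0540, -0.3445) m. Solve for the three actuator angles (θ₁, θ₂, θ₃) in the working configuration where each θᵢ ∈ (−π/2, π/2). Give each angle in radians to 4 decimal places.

θ₁ = -0.2619, θ₂ = 0.2619, θ₃ = 0.6111

φ1=0.0° → target in arm frame (0.1142, 0.0540)
  A cos θ + B sin θ = C:  -0.0442·cos θ + -0.3445·sin θ = 0.0465
  γ=atan2(-0.3445,-0.0442)=-1.6984;  ψ=arccos(0.1339)=1.4365;  θ1=γ+ψ≈-0.2619
φ2=120.0° → target in arm frame (-0.0103, -0.1259)
  A cos θ + B sin θ = C:  0.0803·cos θ + -0.3445·sin θ = -0.0116
  √(A²+B²)=0.3537;  θ2 = -1.3417+1.6036 ≈ 0.2619
φ3=240.0° → target in arm frame (-0.1039, 0.0719)
  e−x'=0.1739;  (l²−L²−(e−x')²−y'²−z²)/2L = -0.0553
  √(A²+B²)=0.3859;  θ3 = -1.1034+1.7145 ≈ 0.6111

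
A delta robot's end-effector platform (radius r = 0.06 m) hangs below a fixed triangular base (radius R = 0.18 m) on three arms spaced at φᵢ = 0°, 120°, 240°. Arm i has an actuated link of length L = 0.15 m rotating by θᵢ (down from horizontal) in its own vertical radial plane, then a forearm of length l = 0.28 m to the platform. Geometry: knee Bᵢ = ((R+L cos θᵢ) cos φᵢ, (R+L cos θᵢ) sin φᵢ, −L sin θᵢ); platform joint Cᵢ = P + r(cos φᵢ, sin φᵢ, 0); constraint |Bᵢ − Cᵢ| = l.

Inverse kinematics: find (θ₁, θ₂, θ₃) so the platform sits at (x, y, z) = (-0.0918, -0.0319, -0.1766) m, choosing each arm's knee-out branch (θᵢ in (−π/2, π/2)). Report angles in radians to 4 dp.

arm 1 (φ=0.0°): x'=-0.0918, y'=-0.0319
  A cos θ + B sin θ = C:  0.2118·cos θ + -0.1766·sin θ = -0.0705
  γ=atan2(-0.1766,0.2118)=-0.6950;  ψ=arccos(-0.2558)=1.8295;  θ1=γ+ψ≈1.1345
arm 2 (φ=120.0°): x'=0.0183, y'=0.0955
  A=0.1017, B=-0.1766, C=(l²−L²−A²−y'²−z²)/(2L)=0.0175
  √(A²+B²)=0.2038;  θ2 = -1.0482+1.4848 ≈ 0.4366
φ3=240.0° → target in arm frame (0.0735, -0.0636)
  A cos θ + B sin θ = C:  0.0465·cos θ + -0.1766·sin θ = 0.0617
  γ=atan2(-0.1766,0.0465)=-1.3135;  ψ=arccos(0.3379)=1.2261;  θ3=γ+ψ≈-0.0874

θ₁ = 1.1345, θ₂ = 0.4366, θ₃ = -0.0874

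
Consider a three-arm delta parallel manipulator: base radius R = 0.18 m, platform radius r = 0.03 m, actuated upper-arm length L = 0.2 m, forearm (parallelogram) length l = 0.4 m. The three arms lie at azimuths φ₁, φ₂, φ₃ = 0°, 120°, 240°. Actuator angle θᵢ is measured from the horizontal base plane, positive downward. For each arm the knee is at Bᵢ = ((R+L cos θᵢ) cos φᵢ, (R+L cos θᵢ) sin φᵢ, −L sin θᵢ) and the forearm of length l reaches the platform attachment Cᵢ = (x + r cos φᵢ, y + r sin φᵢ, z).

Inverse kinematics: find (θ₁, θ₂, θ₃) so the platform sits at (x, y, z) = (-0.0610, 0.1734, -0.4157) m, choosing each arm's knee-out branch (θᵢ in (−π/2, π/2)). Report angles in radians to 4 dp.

θ₁ = 1.2218, θ₂ = 0.2619, θ₃ = 1.3961

arm 1 (φ=0.0°): x'=-0.0610, y'=0.1734
  A cos θ + B sin θ = C:  0.2110·cos θ + -0.4157·sin θ = -0.3185
  γ=atan2(-0.4157,0.2110)=-1.1011;  ψ=arccos(-0.6832)=2.3229;  θ1=γ+ψ≈1.2218
arm 2 (φ=120.0°): x'=0.1807, y'=-0.0339
  e−x'=-0.0307;  (l²−L²−(e−x')²−y'²−z²)/2L = -0.1372
  γ=atan2(-0.4157,-0.0307)=-1.6444;  ψ=arccos(-0.3292)=1.9063;  θ2=γ+ψ≈0.2619
rotate P by −φ3: (-0.1197, -0.1395, -0.4157)
  e−x'=0.2697;  (l²−L²−(e−x')²−y'²−z²)/2L = -0.3625
  γ=atan2(-0.4157,0.2697)=-0.9953;  ψ=arccos(-0.7316)=2.3914;  θ3=γ+ψ≈1.3961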